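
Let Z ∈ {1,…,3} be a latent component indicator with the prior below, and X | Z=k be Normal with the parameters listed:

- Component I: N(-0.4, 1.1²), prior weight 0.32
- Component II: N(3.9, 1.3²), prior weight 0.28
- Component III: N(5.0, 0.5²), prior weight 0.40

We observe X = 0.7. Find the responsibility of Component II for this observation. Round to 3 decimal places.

By Bayes' theorem, P(k | x) = π_k f_k(x) / Σ_j π_j f_j(x).
Evaluate each component's likelihood at the observed value:
  L_I = 0.219973
  L_II = 0.0148332
  L_III = 6.94593e-17
Multiply by the mixture weights:
  π_I·L_I = 0.32 × 0.219973 = 0.0703915
  π_II·L_II = 0.28 × 0.0148332 = 0.00415329
  π_III·L_III = 0.40 × 6.94593e-17 = 2.77837e-17
Marginal: 0.0703915 + 0.00415329 + 2.77837e-17 = 0.0745448
P(Component II | data) ≈ 0.056

0.056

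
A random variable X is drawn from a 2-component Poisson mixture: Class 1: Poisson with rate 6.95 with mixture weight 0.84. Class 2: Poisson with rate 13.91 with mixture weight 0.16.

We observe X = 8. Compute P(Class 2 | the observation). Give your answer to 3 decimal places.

0.044

The responsibility of component k is w_k f_k(x) divided by Σ_j w_j f_j(x).
Evaluate each component's likelihood at the observed value:
  f_1 = 0.129423
  f_2 = 0.0316272
Multiply by the mixture weights:
  w_1·f_1 = 0.84 × 0.129423 = 0.108715
  w_2·f_2 = 0.16 × 0.0316272 = 0.00506035
Evidence: 0.108715 + 0.00506035 = 0.113776
P(Class 2 | x) ≈ 0.044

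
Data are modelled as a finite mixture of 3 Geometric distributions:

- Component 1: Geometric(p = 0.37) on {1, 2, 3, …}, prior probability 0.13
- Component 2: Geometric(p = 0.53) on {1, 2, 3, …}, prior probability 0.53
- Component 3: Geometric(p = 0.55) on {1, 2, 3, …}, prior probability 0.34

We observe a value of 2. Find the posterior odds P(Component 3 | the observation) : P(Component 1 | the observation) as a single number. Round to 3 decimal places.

Posterior odds = (π_i f_i(x)) / (π_j f_j(x)); the normalising sum cancels.
Geometric probabilities:
  f_1 = 0.37·(1−0.37)^1 = 0.37·0.63 = 0.2331
  f_2 = 0.53·(1−0.53)^1 = 0.53·0.47 = 0.2491
  f_3 = 0.55·(1−0.55)^1 = 0.55·0.45 = 0.2475
Posterior odds = (π_3·f_3) / (π_1·f_1) = (0.34·0.2475) / (0.13·0.2331) = 0.08415 / 0.030303 ≈ 2.777

2.777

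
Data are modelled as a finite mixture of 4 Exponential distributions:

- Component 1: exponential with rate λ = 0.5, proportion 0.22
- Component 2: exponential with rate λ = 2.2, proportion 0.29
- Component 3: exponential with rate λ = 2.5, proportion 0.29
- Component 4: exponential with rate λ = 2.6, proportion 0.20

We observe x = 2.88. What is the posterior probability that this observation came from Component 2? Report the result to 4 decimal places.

0.0403

P(component k | x) = P(Z=k)·f_k(x) / marginal(x), where marginal(x) = Σ_j P(Z=j)·f_j(x).
Component likelihoods at x = 2.88:
  L_1 = 0.5·e^(−0.5·2.88) = 0.5·e^(−1.4400) = 0.118464
  L_2 = 2.2·e^(−2.2·2.88) = 2.2·e^(−6.3360) = 0.00389702
  L_3 = 2.5·e^(−2.5·2.88) = 2.5·e^(−7.2000) = 0.00186646
  L_4 = 2.6·e^(−2.6·2.88) = 2.6·e^(−7.4880) = 0.00145538
Multiply by the mixture weights:
  P(Z=1)·L_1 = 0.22 × 0.118464 = 0.0260621
  P(Z=2)·L_2 = 0.29 × 0.00389702 = 0.00113014
  P(Z=3)·L_3 = 0.29 × 0.00186646 = 0.000541275
  P(Z=4)·L_4 = 0.20 × 0.00145538 = 0.000291076
Marginal: 0.0260621 + 0.00113014 + 0.000541275 + 0.000291076 = 0.0280245
P(Component 2 | data) ≈ 0.0403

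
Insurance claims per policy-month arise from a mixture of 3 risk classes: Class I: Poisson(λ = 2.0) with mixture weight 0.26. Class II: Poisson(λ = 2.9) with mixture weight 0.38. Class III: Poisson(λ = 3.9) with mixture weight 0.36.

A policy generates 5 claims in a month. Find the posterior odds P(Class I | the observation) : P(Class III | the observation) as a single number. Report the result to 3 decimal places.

0.171

Posterior odds = (π_i f_i(x)) / (π_j f_j(x)); the normalising sum cancels.
Component likelihoods at x = 5 claims:
  f_I = e^(−2.0)·2.0^5/5! = 0.0360894
  f_II = e^(−2.9)·2.9^5/5! = 0.0940491
  f_III = e^(−3.9)·3.9^5/5! = 0.152193
Odds = (0.26/0.36) × (0.0360894/0.152193) = 0.722222 × 0.23713 ≈ 0.171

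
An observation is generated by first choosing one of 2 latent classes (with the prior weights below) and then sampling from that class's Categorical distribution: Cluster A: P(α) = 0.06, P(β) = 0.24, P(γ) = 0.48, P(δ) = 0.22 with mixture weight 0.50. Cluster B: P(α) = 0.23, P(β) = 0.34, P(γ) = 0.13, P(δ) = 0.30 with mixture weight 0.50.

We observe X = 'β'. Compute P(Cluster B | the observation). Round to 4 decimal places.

Posterior ∝ prior × likelihood, so P(k | x) ∝ P(Z=k) f_k(x); normalise over all components.
Evaluate each component's likelihood at the observed value:
  p_A = P(β | comp) = 0.24
  p_B = P(β | comp) = 0.34
Unnormalised posteriors:
  P(Z=A)·p_A = 0.50 × 0.24 = 0.12
  P(Z=B)·p_B = 0.50 × 0.34 = 0.17
Denominator: 0.12 + 0.17 = 0.29
P(Cluster B | the observation) = 0.17 / 0.29 ≈ 0.5862

0.5862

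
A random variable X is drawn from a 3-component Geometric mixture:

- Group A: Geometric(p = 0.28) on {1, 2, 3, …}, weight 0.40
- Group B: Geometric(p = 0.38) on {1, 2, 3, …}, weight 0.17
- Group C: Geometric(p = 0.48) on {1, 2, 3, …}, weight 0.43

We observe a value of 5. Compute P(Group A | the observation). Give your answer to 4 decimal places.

Apply Bayes' rule: the posterior for each component is proportional to its prior times its likelihood at x.
Geometric probabilities:
  p_A = 0.0752468
  p_B = 0.0561501
  p_C = 0.0350958
Weight by the priors:
  w_A·p_A = 0.40 × 0.0752468 = 0.0300987
  w_B·p_B = 0.17 × 0.0561501 = 0.00954551
  w_C·p_C = 0.43 × 0.0350958 = 0.0150912
Marginal: 0.0300987 + 0.00954551 + 0.0150912 = 0.0547354
P(Group A | x) = 0.0300987 / 0.0547354 ≈ 0.5499

0.5499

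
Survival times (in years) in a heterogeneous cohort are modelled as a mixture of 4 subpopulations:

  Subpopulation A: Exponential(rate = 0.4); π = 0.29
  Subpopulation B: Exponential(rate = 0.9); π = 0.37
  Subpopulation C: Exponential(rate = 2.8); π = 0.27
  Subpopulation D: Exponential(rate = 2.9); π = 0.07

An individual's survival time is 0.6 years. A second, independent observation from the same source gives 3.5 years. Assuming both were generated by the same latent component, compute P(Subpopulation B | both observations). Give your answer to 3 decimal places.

0.453

By Bayes' theorem, P(k | x) = π_k f_k(x) / Σ_j π_j f_j(x).
Since both observations come from the same component, the likelihood for component k is f_k(x₁)·f_k(x₂).
  L_A = [0.314651] × [0.0986388] = 0.0310368
  L_B = [0.524473] × [0.0385669] = 0.0202273
  L_C = [0.521847] × [0.000155264] = 8.10243e-05
  L_D = [0.509009] × [0.000113321] = 5.76812e-05
Unnormalised posteriors:
  π_A·L_A = 0.29 × 0.0310368 = 0.00900067
  π_B·L_B = 0.37 × 0.0202273 = 0.00748411
  π_C·L_C = 0.27 × 8.10243e-05 = 2.18766e-05
  π_D·L_D = 0.07 × 5.76812e-05 = 4.03769e-06
Sum: 0.00900067 + 0.00748411 + 2.18766e-05 + 4.03769e-06 = 0.0165107
P(Subpopulation B | x₁,x₂) = 0.00748411 / 0.0165107 ≈ 0.453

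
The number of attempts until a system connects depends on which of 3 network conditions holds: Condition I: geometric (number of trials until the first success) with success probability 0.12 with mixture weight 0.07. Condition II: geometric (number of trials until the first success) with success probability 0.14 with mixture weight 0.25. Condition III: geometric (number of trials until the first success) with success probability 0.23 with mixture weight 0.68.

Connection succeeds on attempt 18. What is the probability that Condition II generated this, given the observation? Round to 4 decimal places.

0.4909

P(component k | x) = P(Z=k)·f_k(x) / marginal(x), where marginal(x) = Σ_j P(Z=j)·f_j(x).
Component likelihoods at x = 18:
  L_I = 0.12·(1−0.12)^17 = 0.12·0.113817 = 0.013658
  L_II = 0.14·(1−0.14)^17 = 0.14·0.076997 = 0.0107796
  L_III = 0.23·(1−0.23)^17 = 0.23·0.0117582 = 0.0027044
Unnormalised posteriors:
  P(Z=I)·L_I = 0.07 × 0.013658 = 0.000956059
  P(Z=II)·L_II = 0.25 × 0.0107796 = 0.00269489
  P(Z=III)·L_III = 0.68 × 0.0027044 = 0.00183899
Normaliser: 0.000956059 + 0.00269489 + 0.00183899 = 0.00548994
P(Condition II | 18) ≈ 0.4909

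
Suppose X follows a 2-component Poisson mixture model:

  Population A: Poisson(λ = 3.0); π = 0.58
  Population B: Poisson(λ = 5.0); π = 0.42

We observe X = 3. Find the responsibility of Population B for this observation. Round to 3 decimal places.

0.312

Posterior ∝ prior × likelihood, so P(k | x) ∝ P(Z=k) f_k(x); normalise over all components.
Poisson probabilities:
  f_A = e^(−3.0)·3.0^3/3! = 0.224042
  f_B = e^(−5.0)·5.0^3/3! = 0.140374
Prior × likelihood for each component:
  P(Z=A)·f_A = 0.58 × 0.224042 = 0.129944
  P(Z=B)·f_B = 0.42 × 0.140374 = 0.058957
Evidence: 0.129944 + 0.058957 = 0.188901
P(Population B | x) ≈ 0.312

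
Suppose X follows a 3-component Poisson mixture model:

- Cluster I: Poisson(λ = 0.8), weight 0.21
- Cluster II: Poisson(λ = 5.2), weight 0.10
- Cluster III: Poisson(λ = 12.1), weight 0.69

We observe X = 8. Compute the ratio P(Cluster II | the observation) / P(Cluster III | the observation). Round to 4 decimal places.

0.1673

The posterior odds equal the prior odds times the likelihood ratio: (π_i/π_j)·(f_i(x)/f_j(x)).
Poisson probabilities:
  p_I = e^(−0.8)·0.8^8/8! = 1.86966e-06
  p_II = e^(−5.2)·5.2^8/8! = 0.0731434
  p_III = e^(−12.1)·12.1^8/8! = 0.0633577
0.00731434 / 0.0437168 ≈ 0.1673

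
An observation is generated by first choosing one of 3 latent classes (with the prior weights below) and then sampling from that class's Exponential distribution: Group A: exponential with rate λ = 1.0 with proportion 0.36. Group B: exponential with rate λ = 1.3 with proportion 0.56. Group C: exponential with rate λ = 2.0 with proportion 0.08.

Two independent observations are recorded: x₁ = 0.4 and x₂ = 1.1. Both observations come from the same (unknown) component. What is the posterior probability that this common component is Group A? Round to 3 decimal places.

0.348

The responsibility of component k is P(Z=k) f_k(x) divided by Σ_j P(Z=j) f_j(x).
Since both observations come from the same component, the likelihood for component k is f_k(x₁)·f_k(x₂).
  p_A = [0.67032] × [0.332871] = 0.22313
  p_B = [0.772877] × [0.311102] = 0.240443
  p_C = [0.898658] × [0.221606] = 0.199148
Multiply by the mixture weights:
  P(Z=A)·p_A = 0.36 × 0.22313 = 0.0803269
  P(Z=B)·p_B = 0.56 × 0.240443 = 0.134648
  P(Z=C)·p_C = 0.08 × 0.199148 = 0.0159319
Marginal: 0.0803269 + 0.134648 + 0.0159319 = 0.230907
P(Group A | x₁, x₂) = 0.0803269 / 0.230907 ≈ 0.348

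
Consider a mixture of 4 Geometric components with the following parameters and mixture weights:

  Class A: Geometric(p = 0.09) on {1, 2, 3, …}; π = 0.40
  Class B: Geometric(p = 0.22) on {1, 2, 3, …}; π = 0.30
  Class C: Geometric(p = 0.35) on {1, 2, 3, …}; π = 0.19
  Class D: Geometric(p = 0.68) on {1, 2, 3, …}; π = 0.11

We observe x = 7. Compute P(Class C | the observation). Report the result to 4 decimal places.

By Bayes' theorem, P(k | x) = w_k f_k(x) / Σ_j w_j f_j(x).
Component likelihoods at x = 7:
  f_A = 0.09·(1−0.09)^6 = 0.09·0.567869 = 0.0511082
  f_B = 0.22·(1−0.22)^6 = 0.22·0.2252 = 0.0495439
  f_C = 0.35·(1−0.35)^6 = 0.35·0.0754189 = 0.0263966
  f_D = 0.68·(1−0.68)^6 = 0.68·0.00107374 = 0.000730144
Prior × likelihood for each component:
  w_A·f_A = 0.40 × 0.0511082 = 0.0204433
  w_B·f_B = 0.30 × 0.0495439 = 0.0148632
  w_C·f_C = 0.19 × 0.0263966 = 0.00501536
  w_D·f_D = 0.11 × 0.000730144 = 8.03159e-05
Normaliser: 0.0204433 + 0.0148632 + 0.00501536 + 8.03159e-05 = 0.0404021
P(Class C | 7) = 0.00501536 / 0.0404021 ≈ 0.1241

0.1241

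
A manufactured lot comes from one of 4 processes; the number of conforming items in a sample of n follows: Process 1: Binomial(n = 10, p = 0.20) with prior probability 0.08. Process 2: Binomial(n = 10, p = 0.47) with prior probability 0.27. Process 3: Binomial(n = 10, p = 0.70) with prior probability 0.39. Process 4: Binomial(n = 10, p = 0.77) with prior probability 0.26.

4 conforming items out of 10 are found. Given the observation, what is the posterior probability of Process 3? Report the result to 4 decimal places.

By Bayes' theorem, P(k | x) = w_k f_k(x) / Σ_j w_j f_j(x).
Evaluate each component's likelihood at the observed value:
  f_1 = C(10,4)·0.20^4·0.80^6 = 210·0.0016·0.262144 = 0.0880804
  f_2 = C(10,4)·0.47^4·0.53^6 = 210·0.0487968·0.0221644 = 0.227126
  f_3 = C(10,4)·0.70^4·0.30^6 = 210·0.2401·0.000729 = 0.0367569
  f_4 = C(10,4)·0.77^4·0.23^6 = 210·0.35153·0.000148036 = 0.0109282
Multiply by the mixture weights:
  w_1·f_1 = 0.08 × 0.0880804 = 0.00704643
  w_2·f_2 = 0.27 × 0.227126 = 0.0613239
  w_3·f_3 = 0.39 × 0.0367569 = 0.0143352
  w_4·f_4 = 0.26 × 0.0109282 = 0.00284134
Normaliser: 0.00704643 + 0.0613239 + 0.0143352 + 0.00284134 = 0.0855469
Responsibility of Process 3: 0.0143352 / 0.0855469 ≈ 0.1676

0.1676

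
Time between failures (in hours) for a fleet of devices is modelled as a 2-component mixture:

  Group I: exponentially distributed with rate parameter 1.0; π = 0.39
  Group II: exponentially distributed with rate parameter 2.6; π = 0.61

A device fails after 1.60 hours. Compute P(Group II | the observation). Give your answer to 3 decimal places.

By Bayes' theorem, P(k | x) = w_k f_k(x) / Σ_j w_j f_j(x).
Component likelihoods at x = 1.60 hours:
  p_I = 1.0·e^(−1.0·1.60) = 1.0·e^(−1.6000) = 0.201897
  p_II = 2.6·e^(−2.6·1.60) = 2.6·e^(−4.1600) = 0.0405797
Unnormalised posteriors:
  w_I·p_I = 0.39 × 0.201897 = 0.0787396
  w_II·p_II = 0.61 × 0.0405797 = 0.0247536
Sum: 0.0787396 + 0.0247536 = 0.103493
So the posterior for Group II is 0.0247536 / 0.103493 ≈ 0.239.

0.239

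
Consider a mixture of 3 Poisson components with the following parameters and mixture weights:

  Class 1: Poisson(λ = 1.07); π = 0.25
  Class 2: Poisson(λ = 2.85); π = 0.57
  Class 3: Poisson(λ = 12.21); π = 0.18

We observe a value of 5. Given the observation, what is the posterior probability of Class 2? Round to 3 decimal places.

0.945

The responsibility of component k is P(Z=k) f_k(x) divided by Σ_j P(Z=j) f_j(x).
Component likelihoods at x = 5:
  L_1 = e^(−1.07)·1.07^5/5! = 0.00400906
  L_2 = e^(−2.85)·2.85^5/5! = 0.0906366
  L_3 = e^(−12.21)·12.21^5/5! = 0.0112632
Prior × likelihood for each component:
  P(Z=1)·L_1 = 0.25 × 0.00400906 = 0.00100226
  P(Z=2)·L_2 = 0.57 × 0.0906366 = 0.0516629
  P(Z=3)·L_3 = 0.18 × 0.0112632 = 0.00202737
Marginal: 0.00100226 + 0.0516629 + 0.00202737 = 0.0546925
So the posterior for Class 2 is 0.0516629 / 0.0546925 ≈ 0.945.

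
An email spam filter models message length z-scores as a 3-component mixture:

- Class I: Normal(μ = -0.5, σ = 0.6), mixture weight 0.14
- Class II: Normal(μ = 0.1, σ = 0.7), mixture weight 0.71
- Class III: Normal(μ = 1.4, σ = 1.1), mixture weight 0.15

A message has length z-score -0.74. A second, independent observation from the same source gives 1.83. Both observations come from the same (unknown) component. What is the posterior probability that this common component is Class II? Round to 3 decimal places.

Apply Bayes' rule: the posterior for each component is proportional to its prior times its likelihood at x.
Since both observations come from the same component, the likelihood for component k is f_k(x₁)·f_k(x₂).
  p_I = [(1/(0.6·√(2π)))·exp(−(-0.74−-0.5)²/(2·0.6²)) = 0.664904·exp(-0.08000) = 0.613784] × [0.000353279] = 0.000216837
  p_II = [(1/(0.7·√(2π)))·exp(−(-0.74−0.1)²/(2·0.7²)) = 0.569918·exp(-0.72000) = 0.277409] × [0.0268835] = 0.00745771
  p_III = [(1/(1.1·√(2π)))·exp(−(-0.74−1.4)²/(2·1.1²)) = 0.362675·exp(-1.89240) = 0.0546588] × [0.335997] = 0.0183652
Prior × likelihood for each component:
  P(Z=I)·p_I = 0.14 × 0.000216837 = 3.03572e-05
  P(Z=II)·p_II = 0.71 × 0.00745771 = 0.00529497
  P(Z=III)·p_III = 0.15 × 0.0183652 = 0.00275478
Evidence: 3.03572e-05 + 0.00529497 + 0.00275478 = 0.00808011
P(Class II | data) = 0.00529497 / 0.00808011 ≈ 0.655

0.655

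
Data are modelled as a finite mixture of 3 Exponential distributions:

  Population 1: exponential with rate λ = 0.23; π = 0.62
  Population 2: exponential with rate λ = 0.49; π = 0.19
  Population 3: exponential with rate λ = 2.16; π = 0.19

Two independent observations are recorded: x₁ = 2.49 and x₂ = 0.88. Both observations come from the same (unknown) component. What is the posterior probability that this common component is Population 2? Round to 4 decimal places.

0.3576

Posterior ∝ prior × likelihood, so P(k | x) ∝ π_k f_k(x); normalise over all components.
Since both observations come from the same component, the likelihood for component k is f_k(x₁)·f_k(x₂).
  p_1 = [0.12972] × [0.187857] = 0.0243688
  p_2 = [0.144648] × [0.318367] = 0.0460513
  p_3 = [0.00996883] × [0.32281] = 0.00321804
Weight by the priors:
  π_1·p_1 = 0.62 × 0.0243688 = 0.0151087
  π_2·p_2 = 0.19 × 0.0460513 = 0.00874974
  π_3·p_3 = 0.19 × 0.00321804 = 0.000611427
Evidence: 0.0151087 + 0.00874974 + 0.000611427 = 0.0244698
P(Population 2 | x₁, x₂) = 0.00874974 / 0.0244698 ≈ 0.3576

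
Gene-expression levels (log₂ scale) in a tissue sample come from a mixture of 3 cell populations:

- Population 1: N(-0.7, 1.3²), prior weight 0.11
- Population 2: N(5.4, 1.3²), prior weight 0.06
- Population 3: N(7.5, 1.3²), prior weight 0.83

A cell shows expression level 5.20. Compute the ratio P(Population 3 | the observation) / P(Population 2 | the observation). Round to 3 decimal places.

Since P(k|x) ∝ π_k f_k(x), the posterior odds are π_i f_i(x) / (π_j f_j(x)).
Normal densities:
  L_1 = (1/(1.3·√(2π)))·exp(−(5.20−-0.7)²/(2·1.3²)) = 0.306879·exp(-10.29882) = 1.03335e-05
  L_2 = (1/(1.3·√(2π)))·exp(−(5.20−5.4)²/(2·1.3²)) = 0.306879·exp(-0.01183) = 0.303268
  L_3 = (1/(1.3·√(2π)))·exp(−(5.20−7.5)²/(2·1.3²)) = 0.306879·exp(-1.56509) = 0.064159
Posterior odds = (π_3·L_3) / (π_2·L_2) = (0.83·0.064159) / (0.06·0.303268) = 0.0532519 / 0.0181961 ≈ 2.927

2.927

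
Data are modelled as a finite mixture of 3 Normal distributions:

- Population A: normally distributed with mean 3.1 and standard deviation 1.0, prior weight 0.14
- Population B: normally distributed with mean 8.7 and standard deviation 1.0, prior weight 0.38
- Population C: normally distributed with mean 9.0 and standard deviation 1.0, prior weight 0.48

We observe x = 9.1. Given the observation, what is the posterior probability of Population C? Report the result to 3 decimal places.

Posterior ∝ prior × likelihood, so P(k | x) ∝ w_k f_k(x); normalise over all components.
Component likelihoods at x = 9.1:
  L_A = (1/(1.0·√(2π)))·exp(−(9.1−3.1)²/(2·1.0²)) = 0.398942·exp(-18.00000) = 6.07588e-09
  L_B = (1/(1.0·√(2π)))·exp(−(9.1−8.7)²/(2·1.0²)) = 0.398942·exp(-0.08000) = 0.36827
  L_C = (1/(1.0·√(2π)))·exp(−(9.1−9.0)²/(2·1.0²)) = 0.398942·exp(-0.00500) = 0.396953
Multiply by the mixture weights:
  w_A·L_A = 0.14 × 6.07588e-09 = 8.50624e-10
  w_B·L_B = 0.38 × 0.36827 = 0.139943
  w_C·L_C = 0.48 × 0.396953 = 0.190537
Normaliser: 8.50624e-10 + 0.139943 + 0.190537 = 0.33048
Responsibility of Population C: 0.190537 / 0.33048 ≈ 0.577

0.577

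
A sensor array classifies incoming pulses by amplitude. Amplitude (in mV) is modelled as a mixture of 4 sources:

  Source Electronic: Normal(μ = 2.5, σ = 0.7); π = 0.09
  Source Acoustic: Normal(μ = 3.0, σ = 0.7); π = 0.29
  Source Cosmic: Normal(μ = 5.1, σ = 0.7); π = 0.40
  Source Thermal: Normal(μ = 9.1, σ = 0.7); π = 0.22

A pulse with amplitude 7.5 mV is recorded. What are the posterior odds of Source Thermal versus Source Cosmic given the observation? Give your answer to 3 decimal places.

14.403

Posterior odds = (π_i f_i(x)) / (π_j f_j(x)); the normalising sum cancels.
Normal densities:
  p_Electronic = (1/(0.7·√(2π)))·exp(−(7.5−2.5)²/(2·0.7²)) = 0.569918·exp(-25.51020) = 4.75194e-12
  p_Acoustic = (1/(0.7·√(2π)))·exp(−(7.5−3.0)²/(2·0.7²)) = 0.569918·exp(-20.66327) = 6.0516e-10
  p_Cosmic = (1/(0.7·√(2π)))·exp(−(7.5−5.1)²/(2·0.7²)) = 0.569918·exp(-5.87755) = 0.0015967
  p_Thermal = (1/(0.7·√(2π)))·exp(−(7.5−9.1)²/(2·0.7²)) = 0.569918·exp(-2.61224) = 0.0418147
Posterior odds = (π_Thermal·p_Thermal) / (π_Cosmic·p_Cosmic) = (0.22·0.0418147) / (0.40·0.0015967) = 0.00919922 / 0.000638681 ≈ 14.403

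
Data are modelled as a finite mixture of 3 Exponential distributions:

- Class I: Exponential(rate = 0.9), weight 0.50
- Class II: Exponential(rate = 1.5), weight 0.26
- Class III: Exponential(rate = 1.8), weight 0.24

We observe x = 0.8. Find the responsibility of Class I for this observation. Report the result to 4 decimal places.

Posterior ∝ prior × likelihood, so P(k | x) ∝ w_k f_k(x); normalise over all components.
Component likelihoods at x = 0.8:
  f_I = 0.9·e^(−0.9·0.8) = 0.9·e^(−0.7200) = 0.438077
  f_II = 1.5·e^(−1.5·0.8) = 1.5·e^(−1.2000) = 0.451791
  f_III = 1.8·e^(−1.8·0.8) = 1.8·e^(−1.4400) = 0.42647
Unnormalised posteriors:
  w_I·f_I = 0.50 × 0.438077 = 0.219039
  w_II·f_II = 0.26 × 0.451791 = 0.117466
  w_III·f_III = 0.24 × 0.42647 = 0.102353
Denominator: 0.219039 + 0.117466 + 0.102353 = 0.438857
P(Class I | the observation) = 0.219039 / 0.438857 ≈ 0.4991

0.4991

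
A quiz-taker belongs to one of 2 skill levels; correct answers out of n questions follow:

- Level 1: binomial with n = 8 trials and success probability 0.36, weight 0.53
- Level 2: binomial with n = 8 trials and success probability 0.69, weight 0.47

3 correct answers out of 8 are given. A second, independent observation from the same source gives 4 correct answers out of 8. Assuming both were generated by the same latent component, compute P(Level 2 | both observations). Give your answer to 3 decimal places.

P(component k | x) = π_k·f_k(x) / marginal(x), where marginal(x) = Σ_j π_j·f_j(x).
Since both observations come from the same component, the likelihood for component k is f_k(x₁)·f_k(x₂).
  f_1 = [C(8,3)·0.36^3·0.64^5 = 56·0.046656·0.107374 = 0.28054] × [0.197255] = 0.055338
  f_2 = [C(8,3)·0.69^3·0.31^5 = 56·0.328509·0.00286292 = 0.0526676] × [0.146535] = 0.00771765
Prior × likelihood for each component:
  π_1·f_1 = 0.53 × 0.055338 = 0.0293291
  π_2·f_2 = 0.47 × 0.00771765 = 0.00362729
Normaliser: 0.0293291 + 0.00362729 = 0.0329564
P(Level 2 | x₁,x₂) ≈ 0.110

0.110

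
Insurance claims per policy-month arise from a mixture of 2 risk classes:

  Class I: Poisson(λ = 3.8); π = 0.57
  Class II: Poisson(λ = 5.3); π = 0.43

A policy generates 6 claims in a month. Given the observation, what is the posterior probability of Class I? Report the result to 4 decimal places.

Apply Bayes' rule: the posterior for each component is proportional to its prior times its likelihood at x.
Poisson probabilities:
  f_I = 0.0935513
  f_II = 0.15366
Multiply by the mixture weights:
  π_I·f_I = 0.57 × 0.0935513 = 0.0533243
  π_II·f_II = 0.43 × 0.15366 = 0.066074
Evidence: 0.0533243 + 0.066074 = 0.119398
P(Class I | data) ≈ 0.4466

0.4466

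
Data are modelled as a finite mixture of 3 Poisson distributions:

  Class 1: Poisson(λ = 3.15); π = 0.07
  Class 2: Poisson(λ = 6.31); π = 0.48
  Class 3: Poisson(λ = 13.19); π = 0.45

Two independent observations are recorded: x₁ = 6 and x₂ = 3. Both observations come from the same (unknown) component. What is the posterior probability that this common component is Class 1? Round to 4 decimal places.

P(component k | x) = P(Z=k)·f_k(x) / marginal(x), where marginal(x) = Σ_j P(Z=j)·f_j(x).
Since both observations come from the same component, the likelihood for component k is f_k(x₁)·f_k(x₂).
  p_1 = [0.0581438] × [0.22323] = 0.0129794
  p_2 = [0.159384] × [0.076127] = 0.0121334
  p_3 = [0.0136707] × [0.00071489] = 9.77307e-06
Prior × likelihood for each component:
  P(Z=1)·p_1 = 0.07 × 0.0129794 = 0.000908561
  P(Z=2)·p_2 = 0.48 × 0.0121334 = 0.00582405
  P(Z=3)·p_3 = 0.45 × 9.77307e-06 = 4.39788e-06
Marginal: 0.000908561 + 0.00582405 + 4.39788e-06 = 0.00673701
Responsibility of Class 1: 0.000908561 / 0.00673701 ≈ 0.1349

0.1349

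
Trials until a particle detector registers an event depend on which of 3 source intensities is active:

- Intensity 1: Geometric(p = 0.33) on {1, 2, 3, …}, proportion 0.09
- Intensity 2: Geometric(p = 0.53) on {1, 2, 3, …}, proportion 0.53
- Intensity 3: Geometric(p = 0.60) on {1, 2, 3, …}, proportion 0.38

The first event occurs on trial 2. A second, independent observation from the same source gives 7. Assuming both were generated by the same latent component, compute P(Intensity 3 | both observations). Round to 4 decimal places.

By Bayes' theorem, P(k | x) = P(Z=k) f_k(x) / Σ_j P(Z=j) f_j(x).
Since both observations come from the same component, the likelihood for component k is f_k(x₁)·f_k(x₂).
  p_1 = [0.2211] × [0.0298513] = 0.00660011
  p_2 = [0.2491] × [0.00571298] = 0.0014231
  p_3 = [0.24] × [0.0024576] = 0.000589824
Unnormalised posteriors:
  P(Z=1)·p_1 = 0.09 × 0.00660011 = 0.00059401
  P(Z=2)·p_2 = 0.53 × 0.0014231 = 0.000754245
  P(Z=3)·p_3 = 0.38 × 0.000589824 = 0.000224133
Normaliser: 0.00059401 + 0.000754245 + 0.000224133 = 0.00157239
Responsibility of Intensity 3: 0.000224133 / 0.00157239 ≈ 0.1425

0.1425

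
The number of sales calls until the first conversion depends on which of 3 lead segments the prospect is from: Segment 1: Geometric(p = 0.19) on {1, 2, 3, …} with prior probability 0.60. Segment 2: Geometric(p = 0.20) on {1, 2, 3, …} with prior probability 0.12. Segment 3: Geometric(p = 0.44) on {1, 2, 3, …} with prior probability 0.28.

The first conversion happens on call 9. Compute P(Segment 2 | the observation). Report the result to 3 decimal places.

Apply Bayes' rule: the posterior for each component is proportional to its prior times its likelihood at x.
Component likelihoods at x = 9:
  f_1 = 0.19·(1−0.19)^8 = 0.19·0.185302 = 0.0352074
  f_2 = 0.20·(1−0.20)^8 = 0.20·0.167772 = 0.0335544
  f_3 = 0.44·(1−0.44)^8 = 0.44·0.00967173 = 0.00425556
Prior × likelihood for each component:
  P(Z=1)·f_1 = 0.60 × 0.0352074 = 0.0211244
  P(Z=2)·f_2 = 0.12 × 0.0335544 = 0.00402653
  P(Z=3)·f_3 = 0.28 × 0.00425556 = 0.00119156
Sum: 0.0211244 + 0.00402653 + 0.00119156 = 0.0263425
P(Segment 2 | data) ≈ 0.153

0.153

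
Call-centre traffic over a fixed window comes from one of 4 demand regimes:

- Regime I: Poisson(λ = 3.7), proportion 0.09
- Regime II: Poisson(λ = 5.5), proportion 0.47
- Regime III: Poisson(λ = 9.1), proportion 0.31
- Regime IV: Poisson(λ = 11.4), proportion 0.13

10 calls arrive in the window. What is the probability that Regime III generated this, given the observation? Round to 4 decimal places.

P(component k | x) = P(Z=k)·f_k(x) / marginal(x), where marginal(x) = Σ_j P(Z=j)·f_j(x).
Poisson probabilities:
  f_I = e^(−3.7)·3.7^10/10! = 0.00327616
  f_II = e^(−5.5)·5.5^10/10! = 0.0285262
  f_III = e^(−9.1)·9.1^10/10! = 0.119832
  f_IV = e^(−11.4)·11.4^10/10! = 0.114374
Unnormalised posteriors:
  P(Z=I)·f_I = 0.09 × 0.00327616 = 0.000294854
  P(Z=II)·f_II = 0.47 × 0.0285262 = 0.0134073
  P(Z=III)·f_III = 0.31 × 0.119832 = 0.0371478
  P(Z=IV)·f_IV = 0.13 × 0.114374 = 0.0148687
Marginal: 0.000294854 + 0.0134073 + 0.0371478 + 0.0148687 = 0.0657186
Responsibility of Regime III: 0.0371478 / 0.0657186 ≈ 0.5653

0.5653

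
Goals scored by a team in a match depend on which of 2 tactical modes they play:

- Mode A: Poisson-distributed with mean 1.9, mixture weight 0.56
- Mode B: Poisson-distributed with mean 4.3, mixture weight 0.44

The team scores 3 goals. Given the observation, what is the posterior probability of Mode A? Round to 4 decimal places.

0.5476

P(component k | x) = π_k·f_k(x) / marginal(x), where marginal(x) = Σ_j π_j·f_j(x).
Poisson probabilities:
  f_A = e^(−1.9)·1.9^3/3! = 0.170982
  f_B = e^(−4.3)·4.3^3/3! = 0.179799
Multiply by the mixture weights:
  π_A·f_A = 0.56 × 0.170982 = 0.0957498
  π_B·f_B = 0.44 × 0.179799 = 0.0791117
Sum: 0.0957498 + 0.0791117 = 0.174862
P(Mode A | data) ≈ 0.5476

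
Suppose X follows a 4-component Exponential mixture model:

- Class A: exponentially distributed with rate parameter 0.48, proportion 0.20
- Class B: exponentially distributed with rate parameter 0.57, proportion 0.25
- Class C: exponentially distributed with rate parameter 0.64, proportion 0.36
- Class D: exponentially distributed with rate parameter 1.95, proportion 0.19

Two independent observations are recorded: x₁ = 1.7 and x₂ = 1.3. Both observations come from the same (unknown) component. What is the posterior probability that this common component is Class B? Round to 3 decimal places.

The responsibility of component k is π_k f_k(x) divided by Σ_j π_j f_j(x).
Since both observations come from the same component, the likelihood for component k is f_k(x₁)·f_k(x₂).
  f_A = [0.48·e^(−0.48·1.7) = 0.48·e^(−0.8160) = 0.212255] × [0.257183] = 0.0545882
  f_B = [0.57·e^(−0.57·1.7) = 0.57·e^(−0.9690) = 0.216294] × [0.271683] = 0.0587633
  f_C = [0.64·e^(−0.64·1.7) = 0.64·e^(−1.0880) = 0.215609] × [0.278514] = 0.0600502
  f_D = [1.95·e^(−1.95·1.7) = 1.95·e^(−3.3150) = 0.0708514] × [0.15456] = 0.0109508
Weight by the priors:
  π_A·f_A = 0.20 × 0.0545882 = 0.0109176
  π_B·f_B = 0.25 × 0.0587633 = 0.0146908
  π_C·f_C = 0.36 × 0.0600502 = 0.0216181
  π_D·f_D = 0.19 × 0.0109508 = 0.00208066
Sum: 0.0109176 + 0.0146908 + 0.0216181 + 0.00208066 = 0.0493072
So the posterior for Class B is 0.0146908 / 0.0493072 ≈ 0.298.

0.298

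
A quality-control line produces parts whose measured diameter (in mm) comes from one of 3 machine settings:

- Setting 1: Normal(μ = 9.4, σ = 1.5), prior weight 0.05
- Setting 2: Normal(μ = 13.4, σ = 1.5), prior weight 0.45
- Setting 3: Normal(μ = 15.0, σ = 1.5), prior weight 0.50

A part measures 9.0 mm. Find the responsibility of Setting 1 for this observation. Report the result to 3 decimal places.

By Bayes' theorem, P(k | x) = π_k f_k(x) / Σ_j π_j f_j(x).
Normal densities:
  p_1 = 0.256671
  p_2 = 0.0036007
  p_3 = 8.92202e-05
Prior × likelihood for each component:
  π_1·p_1 = 0.05 × 0.256671 = 0.0128336
  π_2·p_2 = 0.45 × 0.0036007 = 0.00162032
  π_3·p_3 = 0.50 × 8.92202e-05 = 4.46101e-05
Denominator: 0.0128336 + 0.00162032 + 4.46101e-05 = 0.0144985
P(Setting 1 | 9.0 mm) ≈ 0.885

0.885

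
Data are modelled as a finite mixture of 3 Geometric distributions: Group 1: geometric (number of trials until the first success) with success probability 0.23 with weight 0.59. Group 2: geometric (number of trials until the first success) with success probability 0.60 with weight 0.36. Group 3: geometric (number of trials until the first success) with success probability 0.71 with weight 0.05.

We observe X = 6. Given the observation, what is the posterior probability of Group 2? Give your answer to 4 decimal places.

0.0567

The responsibility of component k is w_k f_k(x) divided by Σ_j w_j f_j(x).
Geometric probabilities:
  f_1 = 0.062256
  f_2 = 0.006144
  f_3 = 0.00145629
Weight by the priors:
  w_1·f_1 = 0.59 × 0.062256 = 0.0367311
  w_2·f_2 = 0.36 × 0.006144 = 0.00221184
  w_3·f_3 = 0.05 × 0.00145629 = 7.28146e-05
Denominator: 0.0367311 + 0.00221184 + 7.28146e-05 = 0.0390157
So the posterior for Group 2 is 0.00221184 / 0.0390157 ≈ 0.0567.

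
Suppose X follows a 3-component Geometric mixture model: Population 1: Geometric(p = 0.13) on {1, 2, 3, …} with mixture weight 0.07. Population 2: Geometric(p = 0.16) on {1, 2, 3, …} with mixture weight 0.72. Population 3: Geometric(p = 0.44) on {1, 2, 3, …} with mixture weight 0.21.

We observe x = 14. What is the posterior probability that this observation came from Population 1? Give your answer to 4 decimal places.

0.1104

Posterior ∝ prior × likelihood, so P(k | x) ∝ P(Z=k) f_k(x); normalise over all components.
Evaluate each component's likelihood at the observed value:
  L_1 = 0.13·(1−0.13)^13 = 0.13·0.163588 = 0.0212664
  L_2 = 0.16·(1−0.16)^13 = 0.16·0.103665 = 0.0165863
  L_3 = 0.44·(1−0.44)^13 = 0.44·0.000532653 = 0.000234367
Prior × likelihood for each component:
  P(Z=1)·L_1 = 0.07 × 0.0212664 = 0.00148865
  P(Z=2)·L_2 = 0.72 × 0.0165863 = 0.0119422
  P(Z=3)·L_3 = 0.21 × 0.000234367 = 4.92171e-05
Marginal: 0.00148865 + 0.0119422 + 4.92171e-05 = 0.01348
Responsibility of Population 1: 0.00148865 / 0.01348 ≈ 0.1104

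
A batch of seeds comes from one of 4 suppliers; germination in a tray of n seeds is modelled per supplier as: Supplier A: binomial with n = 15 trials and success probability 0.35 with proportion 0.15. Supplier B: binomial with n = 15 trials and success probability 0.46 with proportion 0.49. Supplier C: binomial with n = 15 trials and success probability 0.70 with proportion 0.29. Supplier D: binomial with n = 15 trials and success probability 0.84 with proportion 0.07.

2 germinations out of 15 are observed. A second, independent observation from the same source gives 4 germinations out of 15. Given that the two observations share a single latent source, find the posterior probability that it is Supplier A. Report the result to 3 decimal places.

0.836

The responsibility of component k is P(Z=k) f_k(x) divided by Σ_j P(Z=j) f_j(x).
Since both observations come from the same component, the likelihood for component k is f_k(x₁)·f_k(x₂).
  p_A = [C(15,2)·0.35^2·0.65^13 = 105·0.1225·0.00369721 = 0.0475553] × [0.179247] = 0.00852414
  p_B = [C(15,2)·0.46^2·0.54^13 = 105·0.2116·0.000331985 = 0.00737605] × [0.0695817] = 0.000513238
  p_C = [C(15,2)·0.70^2·0.30^13 = 105·0.49·1.59432e-07 = 8.20279e-06] × [0.000580575] = 4.76234e-09
  p_D = [C(15,2)·0.84^2·0.16^13 = 105·0.7056·4.5036e-11 = 3.33663e-09] × [1.19556e-06] = 3.98912e-15
Multiply by the mixture weights:
  P(Z=A)·p_A = 0.15 × 0.00852414 = 0.00127862
  P(Z=B)·p_B = 0.49 × 0.000513238 = 0.000251487
  P(Z=C)·p_C = 0.29 × 4.76234e-09 = 1.38108e-09
  P(Z=D)·p_D = 0.07 × 3.98912e-15 = 2.79238e-16
Denominator: 0.00127862 + 0.000251487 + 1.38108e-09 + 2.79238e-16 = 0.00153011
Responsibility of Supplier A: 0.00127862 / 0.00153011 ≈ 0.836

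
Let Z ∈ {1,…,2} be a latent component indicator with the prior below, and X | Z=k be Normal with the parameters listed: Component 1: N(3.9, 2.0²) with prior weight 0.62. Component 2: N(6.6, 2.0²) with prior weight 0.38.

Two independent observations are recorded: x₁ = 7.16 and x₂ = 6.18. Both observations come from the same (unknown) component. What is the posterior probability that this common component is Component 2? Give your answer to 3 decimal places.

The responsibility of component k is P(Z=k) f_k(x) divided by Σ_j P(Z=j) f_j(x).
Since both observations come from the same component, the likelihood for component k is f_k(x₁)·f_k(x₂).
  L_1 = [(1/(2.0·√(2π)))·exp(−(7.16−3.9)²/(2·2.0²)) = 0.199471·exp(-1.32845) = 0.0528374] × [0.104154] = 0.00550322
  L_2 = [(1/(2.0·√(2π)))·exp(−(7.16−6.6)²/(2·2.0²)) = 0.199471·exp(-0.03920) = 0.191803] × [0.195121] = 0.0374248
Prior × likelihood for each component:
  P(Z=1)·L_1 = 0.62 × 0.00550322 = 0.003412
  P(Z=2)·L_2 = 0.38 × 0.0374248 = 0.0142214
Evidence: 0.003412 + 0.0142214 = 0.0176334
P(Component 2 | data) = 0.0142214 / 0.0176334 ≈ 0.807

0.807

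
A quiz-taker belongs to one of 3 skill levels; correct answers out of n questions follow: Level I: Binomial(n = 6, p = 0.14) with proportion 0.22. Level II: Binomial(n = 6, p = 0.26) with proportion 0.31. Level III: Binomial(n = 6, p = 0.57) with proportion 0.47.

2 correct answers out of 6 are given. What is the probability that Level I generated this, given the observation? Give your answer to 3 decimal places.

P(component k | x) = w_k·f_k(x) / marginal(x), where marginal(x) = Σ_j w_j·f_j(x).
Component likelihoods at x = 2 correct answers out of 6:
  p_I = C(6,2)·0.14^2·0.86^4 = 15·0.0196·0.547008 = 0.16082
  p_II = C(6,2)·0.26^2·0.74^4 = 15·0.0676·0.299866 = 0.304064
  p_III = C(6,2)·0.57^2·0.43^4 = 15·0.3249·0.034188 = 0.166615
Unnormalised posteriors:
  w_I·p_I = 0.22 × 0.16082 = 0.0353805
  w_II·p_II = 0.31 × 0.304064 = 0.0942598
  w_III·p_III = 0.47 × 0.166615 = 0.0783092
Evidence: 0.0353805 + 0.0942598 + 0.0783092 = 0.207949
So the posterior for Level I is 0.0353805 / 0.207949 ≈ 0.170.

0.170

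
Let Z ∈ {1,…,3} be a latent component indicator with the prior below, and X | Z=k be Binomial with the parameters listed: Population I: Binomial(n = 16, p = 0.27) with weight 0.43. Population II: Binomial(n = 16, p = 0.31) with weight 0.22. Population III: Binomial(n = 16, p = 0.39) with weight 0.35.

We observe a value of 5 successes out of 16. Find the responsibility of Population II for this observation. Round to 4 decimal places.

Posterior ∝ prior × likelihood, so P(k | x) ∝ P(Z=k) f_k(x); normalise over all components.
Component likelihoods at x = 5 successes out of 16:
  L_I = C(16,5)·0.27^5·0.73^11 = 4368·0.00143489·0.0313727 = 0.196631
  L_II = C(16,5)·0.31^5·0.69^11 = 4368·0.00286292·0.0168787 = 0.211072
  L_III = C(16,5)·0.39^5·0.61^11 = 4368·0.00902242·0.00435139 = 0.171488
Multiply by the mixture weights:
  P(Z=I)·L_I = 0.43 × 0.196631 = 0.0845515
  P(Z=II)·L_II = 0.22 × 0.211072 = 0.0464359
  P(Z=III)·L_III = 0.35 × 0.171488 = 0.0600208
Normaliser: 0.0845515 + 0.0464359 + 0.0600208 = 0.191008
So the posterior for Population II is 0.0464359 / 0.191008 ≈ 0.2431.

0.2431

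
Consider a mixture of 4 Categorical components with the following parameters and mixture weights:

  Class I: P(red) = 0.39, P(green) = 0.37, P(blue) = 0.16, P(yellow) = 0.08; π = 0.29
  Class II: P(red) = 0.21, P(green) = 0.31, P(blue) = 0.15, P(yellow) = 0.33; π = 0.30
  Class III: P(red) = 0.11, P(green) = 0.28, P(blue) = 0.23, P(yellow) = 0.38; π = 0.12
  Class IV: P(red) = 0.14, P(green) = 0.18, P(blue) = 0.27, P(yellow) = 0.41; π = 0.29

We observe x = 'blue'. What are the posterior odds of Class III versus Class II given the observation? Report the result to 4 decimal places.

0.6133

The posterior odds equal the prior odds times the likelihood ratio: (P(Z=i)/P(Z=j))·(f_i(x)/f_j(x)).
Evaluate each component's likelihood at the observed value:
  L_I = P(blue | comp) = 0.16
  L_II = P(blue | comp) = 0.15
  L_III = P(blue | comp) = 0.23
  L_IV = P(blue | comp) = 0.27
0.0276 / 0.045 ≈ 0.6133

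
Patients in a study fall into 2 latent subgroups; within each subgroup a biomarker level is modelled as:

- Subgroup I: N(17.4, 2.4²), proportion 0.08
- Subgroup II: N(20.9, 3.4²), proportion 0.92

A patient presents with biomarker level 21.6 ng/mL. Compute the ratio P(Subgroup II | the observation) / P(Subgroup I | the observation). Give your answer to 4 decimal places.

36.7485

The posterior odds equal the prior odds times the likelihood ratio: (π_i/π_j)·(f_i(x)/f_j(x)).
Component likelihoods at x = 21.6 ng/mL:
  p_I = (1/(2.4·√(2π)))·exp(−(21.6−17.4)²/(2·2.4²)) = 0.166226·exp(-1.53125) = 0.0359489
  p_II = (1/(3.4·√(2π)))·exp(−(21.6−20.9)²/(2·3.4²)) = 0.117336·exp(-0.02119) = 0.114875
0.105685 / 0.00287591 ≈ 36.7485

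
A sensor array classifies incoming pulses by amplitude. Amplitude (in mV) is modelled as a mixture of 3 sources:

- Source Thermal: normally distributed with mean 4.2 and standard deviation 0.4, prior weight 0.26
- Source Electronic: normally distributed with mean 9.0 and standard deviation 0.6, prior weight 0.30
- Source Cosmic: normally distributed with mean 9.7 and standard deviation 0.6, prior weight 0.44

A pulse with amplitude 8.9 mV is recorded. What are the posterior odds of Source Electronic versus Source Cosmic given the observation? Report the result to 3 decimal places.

Posterior odds = (π_i f_i(x)) / (π_j f_j(x)); the normalising sum cancels.
Evaluate each component's likelihood at the observed value:
  L_Thermal = (1/(0.4·√(2π)))·exp(−(8.9−4.2)²/(2·0.4²)) = 0.997356·exp(-69.03125) = 1.04462e-30
  L_Electronic = (1/(0.6·√(2π)))·exp(−(8.9−9.0)²/(2·0.6²)) = 0.664904·exp(-0.01389) = 0.655733
  L_Cosmic = (1/(0.6·√(2π)))·exp(−(8.9−9.7)²/(2·0.6²)) = 0.664904·exp(-0.88889) = 0.27335
Odds = (0.30/0.44) × (0.655733/0.27335) = 0.681818 × 2.39888 ≈ 1.636

1.636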